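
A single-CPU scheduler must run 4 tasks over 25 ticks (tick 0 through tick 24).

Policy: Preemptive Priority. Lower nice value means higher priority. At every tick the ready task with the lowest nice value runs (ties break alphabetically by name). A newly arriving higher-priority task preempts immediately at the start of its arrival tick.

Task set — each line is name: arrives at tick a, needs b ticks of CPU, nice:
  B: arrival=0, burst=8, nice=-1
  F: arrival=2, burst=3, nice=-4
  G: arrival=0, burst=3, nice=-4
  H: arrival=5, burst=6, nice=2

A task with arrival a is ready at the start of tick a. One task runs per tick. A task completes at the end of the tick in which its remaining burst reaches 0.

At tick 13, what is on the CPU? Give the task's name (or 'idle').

running at tick 13 = B

t=0: ready={B,G} → run G
t=1: ready={B,G} → run G
t=2: ready={B,F,G} → run F
t=3: ready={B,F,G} → run F
t=4: ready={B,F,G} → run F
t=5: ready={B,G,H} → run G
t=6: ready={B,H} → run B
t=7: ready={B,H} → run B
t=8: ready={B,H} → run B
t=9: ready={B,H} → run B
t=10: ready={B,H} → run B
t=11: ready={B,H} → run B
t=12: ready={B,H} → run B
t=13: ready={B,H} → run B
t=14: ready={H} → run H
t=15: ready={H} → run H
t=16: ready={H} → run H
t=17: ready={H} → run H
t=18: ready={H} → run H
t=19: ready={H} → run H
t=20: (idle)
t=21: (idle)
t=22: (idle)
t=23: (idle)
t=24: (idle)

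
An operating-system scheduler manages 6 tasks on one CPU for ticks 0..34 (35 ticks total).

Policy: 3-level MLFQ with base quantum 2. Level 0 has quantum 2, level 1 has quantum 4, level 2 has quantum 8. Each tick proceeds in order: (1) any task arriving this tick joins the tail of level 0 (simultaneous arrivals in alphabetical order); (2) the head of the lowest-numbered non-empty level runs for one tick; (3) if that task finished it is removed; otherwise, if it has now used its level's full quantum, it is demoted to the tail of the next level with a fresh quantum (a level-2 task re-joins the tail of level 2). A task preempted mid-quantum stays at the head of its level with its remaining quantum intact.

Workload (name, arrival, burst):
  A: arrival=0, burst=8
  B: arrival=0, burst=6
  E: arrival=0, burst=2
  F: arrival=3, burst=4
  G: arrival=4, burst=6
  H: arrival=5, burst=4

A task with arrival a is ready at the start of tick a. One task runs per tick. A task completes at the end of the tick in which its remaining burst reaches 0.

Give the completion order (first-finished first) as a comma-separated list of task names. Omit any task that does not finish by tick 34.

completion order = E, B, F, G, H, A

t=0: L0/L1/L2 = ABE/-/- → run A
t=1: L0/L1/L2 = ABE/-/- → run A
t=2: L0/L1/L2 = BE/A/- → run B
t=3: L0/L1/L2 = BEF/A/- → run B
t=4: L0/L1/L2 = EFG/AB/- → run E
t=5: L0/L1/L2 = EFGH/AB/- → run E
t=6: L0/L1/L2 = FGH/AB/- → run F
t=7: L0/L1/L2 = FGH/AB/- → run F
t=8: L0/L1/L2 = GH/ABF/- → run G
t=9: L0/L1/L2 = GH/ABF/- → run G
t=10: L0/L1/L2 = H/ABFG/- → run H
t=11: L0/L1/L2 = H/ABFG/- → run H
t=12: L0/L1/L2 = -/ABFGH/- → run A
t=13: L0/L1/L2 = -/ABFGH/- → run A
t=14: L0/L1/L2 = -/ABFGH/- → run A
t=15: L0/L1/L2 = -/ABFGH/- → run A
t=16: L0/L1/L2 = -/BFGH/A → run B
t=17: L0/L1/L2 = -/BFGH/A → run B
t=18: L0/L1/L2 = -/BFGH/A → run B
t=19: L0/L1/L2 = -/BFGH/A → run B
t=20: L0/L1/L2 = -/FGH/A → run F
t=21: L0/L1/L2 = -/FGH/A → run F
t=22: L0/L1/L2 = -/GH/A → run G
t=23: L0/L1/L2 = -/GH/A → run G
t=24: L0/L1/L2 = -/GH/A → run G
t=25: L0/L1/L2 = -/GH/A → run G
t=26: L0/L1/L2 = -/H/A → run H
t=27: L0/L1/L2 = -/H/A → run H
t=28: L0/L1/L2 = -/-/A → run A
t=29: L0/L1/L2 = -/-/A → run A
t=30: (idle)
t=31: (idle)
t=32: (idle)
t=33: (idle)
t=34: (idle)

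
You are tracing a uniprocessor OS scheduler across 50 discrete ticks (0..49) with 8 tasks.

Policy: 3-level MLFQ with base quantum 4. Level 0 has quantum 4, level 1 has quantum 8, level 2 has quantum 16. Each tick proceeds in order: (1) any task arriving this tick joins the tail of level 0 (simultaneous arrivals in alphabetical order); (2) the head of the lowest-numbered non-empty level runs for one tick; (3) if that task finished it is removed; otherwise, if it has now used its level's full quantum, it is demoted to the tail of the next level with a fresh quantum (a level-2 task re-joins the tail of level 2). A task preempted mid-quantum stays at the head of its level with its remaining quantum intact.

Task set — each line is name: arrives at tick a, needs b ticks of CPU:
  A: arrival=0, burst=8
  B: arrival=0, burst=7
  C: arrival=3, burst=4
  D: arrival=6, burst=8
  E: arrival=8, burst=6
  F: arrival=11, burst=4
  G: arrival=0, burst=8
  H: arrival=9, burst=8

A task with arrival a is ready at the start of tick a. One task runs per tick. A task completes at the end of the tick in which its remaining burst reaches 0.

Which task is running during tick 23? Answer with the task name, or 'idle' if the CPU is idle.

running at tick 23 = E

t=0: L0/L1/L2 = ABG/-/- → run A
t=1: L0/L1/L2 = ABG/-/- → run A
t=2: L0/L1/L2 = ABG/-/- → run A
t=3: L0/L1/L2 = ABGC/-/- → run A
t=4: L0/L1/L2 = BGC/A/- → run B
t=5: L0/L1/L2 = BGC/A/- → run B
t=6: L0/L1/L2 = BGCD/A/- → run B
t=7: L0/L1/L2 = BGCD/A/- → run B
t=8: L0/L1/L2 = GCDE/AB/- → run G
t=9: L0/L1/L2 = GCDEH/AB/- → run G
t=10: L0/L1/L2 = GCDEH/AB/- → run G
t=11: L0/L1/L2 = GCDEHF/AB/- → run G
t=12: L0/L1/L2 = CDEHF/ABG/- → run C
t=13: L0/L1/L2 = CDEHF/ABG/- → run C
t=14: L0/L1/L2 = CDEHF/ABG/- → run C
t=15: L0/L1/L2 = CDEHF/ABG/- → run C
t=16: L0/L1/L2 = DEHF/ABG/- → run D
t=17: L0/L1/L2 = DEHF/ABG/- → run D
t=18: L0/L1/L2 = DEHF/ABG/- → run D
t=19: L0/L1/L2 = DEHF/ABG/- → run D
t=20: L0/L1/L2 = EHF/ABGD/- → run E
t=21: L0/L1/L2 = EHF/ABGD/- → run E
t=22: L0/L1/L2 = EHF/ABGD/- → run E
t=23: L0/L1/L2 = EHF/ABGD/- → run E
t=24: L0/L1/L2 = HF/ABGDE/- → run H
t=25: L0/L1/L2 = HF/ABGDE/- → run H
t=26: L0/L1/L2 = HF/ABGDE/- → run H
t=27: L0/L1/L2 = HF/ABGDE/- → run H
t=28: L0/L1/L2 = F/ABGDEH/- → run F
t=29: L0/L1/L2 = F/ABGDEH/- → run F
t=30: L0/L1/L2 = F/ABGDEH/- → run F
t=31: L0/L1/L2 = F/ABGDEH/- → run F
t=32: L0/L1/L2 = -/ABGDEH/- → run A
t=33: L0/L1/L2 = -/ABGDEH/- → run A
t=34: L0/L1/L2 = -/ABGDEH/- → run A
t=35: L0/L1/L2 = -/ABGDEH/- → run A
t=36: L0/L1/L2 = -/BGDEH/- → run B
t=37: L0/L1/L2 = -/BGDEH/- → run B
t=38: L0/L1/L2 = -/BGDEH/- → run B
t=39: L0/L1/L2 = -/GDEH/- → run G
t=40: L0/L1/L2 = -/GDEH/- → run G
t=41: L0/L1/L2 = -/GDEH/- → run G
t=42: L0/L1/L2 = -/GDEH/- → run G
t=43: L0/L1/L2 = -/DEH/- → run D
t=44: L0/L1/L2 = -/DEH/- → run D
t=45: L0/L1/L2 = -/DEH/- → run D
t=46: L0/L1/L2 = -/DEH/- → run D
t=47: L0/L1/L2 = -/EH/- → run E
t=48: L0/L1/L2 = -/EH/- → run E
t=49: L0/L1/L2 = -/H/- → run H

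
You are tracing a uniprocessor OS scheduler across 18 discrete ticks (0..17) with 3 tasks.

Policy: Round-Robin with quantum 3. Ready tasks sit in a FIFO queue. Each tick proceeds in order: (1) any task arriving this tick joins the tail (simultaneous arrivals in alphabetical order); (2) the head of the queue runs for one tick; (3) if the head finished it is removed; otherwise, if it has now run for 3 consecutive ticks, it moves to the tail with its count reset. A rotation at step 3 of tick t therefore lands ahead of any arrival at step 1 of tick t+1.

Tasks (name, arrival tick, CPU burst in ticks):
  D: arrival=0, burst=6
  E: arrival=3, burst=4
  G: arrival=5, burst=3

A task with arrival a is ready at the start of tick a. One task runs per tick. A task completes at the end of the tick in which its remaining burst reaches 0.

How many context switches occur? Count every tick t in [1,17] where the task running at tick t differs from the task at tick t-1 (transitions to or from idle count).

context switches = 4

t=0: queue=[D] q_used=0 → run D
t=1: queue=[D] q_used=1 → run D
t=2: queue=[D] q_used=2 → run D
t=3: queue=[D,E] q_used=0 → run D
t=4: queue=[D,E] q_used=1 → run D
t=5: queue=[D,E,G] q_used=2 → run D
t=6: queue=[E,G] q_used=0 → run E
t=7: queue=[E,G] q_used=1 → run E
t=8: queue=[E,G] q_used=2 → run E
t=9: queue=[G,E] q_used=0 → run G
t=10: queue=[G,E] q_used=1 → run G
t=11: queue=[G,E] q_used=2 → run G
t=12: queue=[E] q_used=0 → run E
t=13: (idle)
t=14: (idle)
t=15: (idle)
t=16: (idle)
t=17: (idle)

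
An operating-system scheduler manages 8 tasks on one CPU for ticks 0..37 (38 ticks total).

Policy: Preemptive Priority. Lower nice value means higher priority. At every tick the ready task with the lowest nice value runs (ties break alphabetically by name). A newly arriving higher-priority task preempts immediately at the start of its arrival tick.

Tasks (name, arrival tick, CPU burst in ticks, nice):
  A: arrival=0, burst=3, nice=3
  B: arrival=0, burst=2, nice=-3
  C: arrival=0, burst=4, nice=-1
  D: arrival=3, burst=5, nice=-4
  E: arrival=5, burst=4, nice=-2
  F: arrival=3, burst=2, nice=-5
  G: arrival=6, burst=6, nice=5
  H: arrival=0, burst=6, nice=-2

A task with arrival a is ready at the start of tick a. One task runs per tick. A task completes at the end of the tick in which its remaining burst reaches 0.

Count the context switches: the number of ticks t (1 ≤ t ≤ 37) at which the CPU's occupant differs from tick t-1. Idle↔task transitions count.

context switches = 9

t=0: ready={A,B,C,H} → run B
t=1: ready={A,B,C,H} → run B
t=2: ready={A,C,H} → run H
t=3: ready={A,C,D,F,H} → run F
t=4: ready={A,C,D,F,H} → run F
t=5: ready={A,C,D,E,H} → run D
t=6: ready={A,C,D,E,G,H} → run D
t=7: ready={A,C,D,E,G,H} → run D
t=8: ready={A,C,D,E,G,H} → run D
t=9: ready={A,C,D,E,G,H} → run D
t=10: ready={A,C,E,G,H} → run E
t=11: ready={A,C,E,G,H} → run E
t=12: ready={A,C,E,G,H} → run E
t=13: ready={A,C,E,G,H} → run E
t=14: ready={A,C,G,H} → run H
t=15: ready={A,C,G,H} → run H
t=16: ready={A,C,G,H} → run H
t=17: ready={A,C,G,H} → run H
t=18: ready={A,C,G,H} → run H
t=19: ready={A,C,G} → run C
t=20: ready={A,C,G} → run C
t=21: ready={A,C,G} → run C
t=22: ready={A,C,G} → run C
t=23: ready={A,G} → run A
t=24: ready={A,G} → run A
t=25: ready={A,G} → run A
t=26: ready={G} → run G
t=27: ready={G} → run G
t=28: ready={G} → run G
t=29: ready={G} → run G
t=30: ready={G} → run G
t=31: ready={G} → run G
t=32: (idle)
t=33: (idle)
t=34: (idle)
t=35: (idle)
t=36: (idle)
t=37: (idle)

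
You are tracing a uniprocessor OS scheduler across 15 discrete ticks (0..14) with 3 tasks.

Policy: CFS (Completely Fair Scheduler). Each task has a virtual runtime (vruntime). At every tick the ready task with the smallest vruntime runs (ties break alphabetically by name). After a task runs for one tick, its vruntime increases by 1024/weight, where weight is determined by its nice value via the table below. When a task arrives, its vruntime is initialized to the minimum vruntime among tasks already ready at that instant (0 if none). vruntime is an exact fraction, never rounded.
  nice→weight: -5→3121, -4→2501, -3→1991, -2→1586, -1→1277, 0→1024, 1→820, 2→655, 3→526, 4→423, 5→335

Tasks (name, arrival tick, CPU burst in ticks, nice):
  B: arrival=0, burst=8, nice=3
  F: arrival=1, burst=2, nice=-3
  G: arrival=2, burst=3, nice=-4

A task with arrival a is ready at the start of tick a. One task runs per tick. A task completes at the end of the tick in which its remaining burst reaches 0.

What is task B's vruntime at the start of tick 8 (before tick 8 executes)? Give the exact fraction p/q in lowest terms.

vruntime(B, start of tick 8) = 1536/263

t=0: vr[B=0] → run B
t=1: vr[B=512/263 F=512/263] → run B
t=2: vr[B=1024/263 F=512/263 G=512/263] → run F
t=3: vr[B=1024/263 F=1288704/523633 G=512/263] → run G
t=4: vr[B=1024/263 F=1288704/523633 G=1549824/657763] → run G
t=5: vr[B=1024/263 F=1288704/523633 G=1819136/657763] → run F
t=6: vr[B=1024/263 G=1819136/657763] → run G
t=7: vr[B=1024/263] → run B
t=8: vr[B=1536/263] → run B
t=9: vr[B=2048/263] → run B
t=10: vr[B=2560/263] → run B
t=11: vr[B=3072/263] → run B
t=12: vr[B=3584/263] → run B
t=13: (idle)
t=14: (idle)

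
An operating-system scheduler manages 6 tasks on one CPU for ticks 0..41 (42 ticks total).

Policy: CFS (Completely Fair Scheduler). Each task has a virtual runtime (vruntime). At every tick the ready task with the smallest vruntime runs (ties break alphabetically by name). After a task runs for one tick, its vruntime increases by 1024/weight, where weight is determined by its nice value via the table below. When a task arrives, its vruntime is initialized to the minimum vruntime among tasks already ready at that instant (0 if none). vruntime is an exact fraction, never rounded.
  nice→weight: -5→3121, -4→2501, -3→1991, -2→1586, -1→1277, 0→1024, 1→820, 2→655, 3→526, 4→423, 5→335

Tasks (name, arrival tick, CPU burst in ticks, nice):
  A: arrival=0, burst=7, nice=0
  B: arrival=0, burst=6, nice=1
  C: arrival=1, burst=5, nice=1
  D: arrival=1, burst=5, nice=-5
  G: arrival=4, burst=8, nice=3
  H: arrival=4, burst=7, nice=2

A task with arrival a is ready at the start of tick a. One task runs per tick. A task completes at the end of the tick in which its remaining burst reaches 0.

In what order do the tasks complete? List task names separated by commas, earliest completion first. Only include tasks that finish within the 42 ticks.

t=0: vr[A=0 B=0] → run A
t=1: vr[A=1 B=0 C=0 D=0] → run B
t=2: vr[A=1 B=256/205 C=0 D=0] → run C
t=3: vr[A=1 B=256/205 C=256/205 D=0] → run D
t=4: vr[A=1 B=256/205 C=256/205 D=1024/3121 G=1024/3121 H=1024/3121] → run D
t=5: vr[A=1 B=256/205 C=256/205 D=2048/3121 G=1024/3121 H=1024/3121] → run G
t=6: vr[A=1 B=256/205 C=256/205 D=2048/3121 G=1867264/820823 H=1024/3121] → run H
t=7: vr[A=1 B=256/205 C=256/205 D=2048/3121 G=1867264/820823 H=3866624/2044255] → run D
t=8: vr[A=1 B=256/205 C=256/205 D=3072/3121 G=1867264/820823 H=3866624/2044255] → run D
t=9: vr[A=1 B=256/205 C=256/205 D=4096/3121 G=1867264/820823 H=3866624/2044255] → run A
t=10: vr[A=2 B=256/205 C=256/205 D=4096/3121 G=1867264/820823 H=3866624/2044255] → run B
t=11: vr[A=2 B=512/205 C=256/205 D=4096/3121 G=1867264/820823 H=3866624/2044255] → run C
t=12: vr[A=2 B=512/205 C=512/205 D=4096/3121 G=1867264/820823 H=3866624/2044255] → run D
t=13: vr[A=2 B=512/205 C=512/205 G=1867264/820823 H=3866624/2044255] → run H
t=14: vr[A=2 B=512/205 C=512/205 G=1867264/820823 H=7062528/2044255] → run A
t=15: vr[A=3 B=512/205 C=512/205 G=1867264/820823 H=7062528/2044255] → run G
t=16: vr[A=3 B=512/205 C=512/205 G=3465216/820823 H=7062528/2044255] → run B
t=17: vr[A=3 B=768/205 C=512/205 G=3465216/820823 H=7062528/2044255] → run C
t=18: vr[A=3 B=768/205 C=768/205 G=3465216/820823 H=7062528/2044255] → run A
t=19: vr[A=4 B=768/205 C=768/205 G=3465216/820823 H=7062528/2044255] → run H
t=20: vr[A=4 B=768/205 C=768/205 G=3465216/820823 H=10258432/2044255] → run B
t=21: vr[A=4 B=1024/205 C=768/205 G=3465216/820823 H=10258432/2044255] → run C
t=22: vr[A=4 B=1024/205 C=1024/205 G=3465216/820823 H=10258432/2044255] → run A
t=23: vr[A=5 B=1024/205 C=1024/205 G=3465216/820823 H=10258432/2044255] → run G
t=24: vr[A=5 B=1024/205 C=1024/205 G=5063168/820823 H=10258432/2044255] → run B
t=25: vr[A=5 B=256/41 C=1024/205 G=5063168/820823 H=10258432/2044255] → run C
t=26: vr[A=5 B=256/41 G=5063168/820823 H=10258432/2044255] → run A
t=27: vr[A=6 B=256/41 G=5063168/820823 H=10258432/2044255] → run H
t=28: vr[A=6 B=256/41 G=5063168/820823 H=13454336/2044255] → run A
t=29: vr[B=256/41 G=5063168/820823 H=13454336/2044255] → run G
t=30: vr[B=256/41 G=6661120/820823 H=13454336/2044255] → run B
t=31: vr[G=6661120/820823 H=13454336/2044255] → run H
t=32: vr[G=6661120/820823 H=3330048/408851] → run G
t=33: vr[G=8259072/820823 H=3330048/408851] → run H
t=34: vr[G=8259072/820823 H=19846144/2044255] → run H
t=35: vr[G=8259072/820823] → run G
t=36: vr[G=9857024/820823] → run G
t=37: vr[G=11454976/820823] → run G
t=38: (idle)
t=39: (idle)
t=40: (idle)
t=41: (idle)

completion order = D, C, A, B, H, G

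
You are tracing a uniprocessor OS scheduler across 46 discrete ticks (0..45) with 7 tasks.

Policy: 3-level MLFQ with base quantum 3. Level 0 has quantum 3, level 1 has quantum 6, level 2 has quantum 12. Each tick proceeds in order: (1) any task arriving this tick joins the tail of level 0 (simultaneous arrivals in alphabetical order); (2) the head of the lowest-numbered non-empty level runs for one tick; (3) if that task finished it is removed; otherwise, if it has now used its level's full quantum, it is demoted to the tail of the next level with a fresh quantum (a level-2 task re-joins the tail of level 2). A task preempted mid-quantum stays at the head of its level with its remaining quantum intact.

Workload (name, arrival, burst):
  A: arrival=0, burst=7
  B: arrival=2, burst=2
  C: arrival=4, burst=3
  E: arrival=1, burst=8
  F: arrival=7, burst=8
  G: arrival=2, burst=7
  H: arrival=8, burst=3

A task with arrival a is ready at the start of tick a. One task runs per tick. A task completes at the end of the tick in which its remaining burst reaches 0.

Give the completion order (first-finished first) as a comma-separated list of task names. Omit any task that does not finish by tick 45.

completion order = B, C, H, A, E, G, F

t=0: L0/L1/L2 = A/-/- → run A
t=1: L0/L1/L2 = AE/-/- → run A
t=2: L0/L1/L2 = AEBG/-/- → run A
t=3: L0/L1/L2 = EBG/A/- → run E
t=4: L0/L1/L2 = EBGC/A/- → run E
t=5: L0/L1/L2 = EBGC/A/- → run E
t=6: L0/L1/L2 = BGC/AE/- → run B
t=7: L0/L1/L2 = BGCF/AE/- → run B
t=8: L0/L1/L2 = GCFH/AE/- → run G
t=9: L0/L1/L2 = GCFH/AE/- → run G
t=10: L0/L1/L2 = GCFH/AE/- → run G
t=11: L0/L1/L2 = CFH/AEG/- → run C
t=12: L0/L1/L2 = CFH/AEG/- → run C
t=13: L0/L1/L2 = CFH/AEG/- → run C
t=14: L0/L1/L2 = FH/AEG/- → run F
t=15: L0/L1/L2 = FH/AEG/- → run F
t=16: L0/L1/L2 = FH/AEG/- → run F
t=17: L0/L1/L2 = H/AEGF/- → run H
t=18: L0/L1/L2 = H/AEGF/- → run H
t=19: L0/L1/L2 = H/AEGF/- → run H
t=20: L0/L1/L2 = -/AEGF/- → run A
t=21: L0/L1/L2 = -/AEGF/- → run A
t=22: L0/L1/L2 = -/AEGF/- → run A
t=23: L0/L1/L2 = -/AEGF/- → run A
t=24: L0/L1/L2 = -/EGF/- → run E
t=25: L0/L1/L2 = -/EGF/- → run E
t=26: L0/L1/L2 = -/EGF/- → run E
t=27: L0/L1/L2 = -/EGF/- → run E
t=28: L0/L1/L2 = -/EGF/- → run E
t=29: L0/L1/L2 = -/GF/- → run G
t=30: L0/L1/L2 = -/GF/- → run G
t=31: L0/L1/L2 = -/GF/- → run G
t=32: L0/L1/L2 = -/GF/- → run G
t=33: L0/L1/L2 = -/F/- → run F
t=34: L0/L1/L2 = -/F/- → run F
t=35: L0/L1/L2 = -/F/- → run F
t=36: L0/L1/L2 = -/F/- → run F
t=37: L0/L1/L2 = -/F/- → run F
t=38: (idle)
t=39: (idle)
t=40: (idle)
t=41: (idle)
t=42: (idle)
t=43: (idle)
t=44: (idle)
t=45: (idle)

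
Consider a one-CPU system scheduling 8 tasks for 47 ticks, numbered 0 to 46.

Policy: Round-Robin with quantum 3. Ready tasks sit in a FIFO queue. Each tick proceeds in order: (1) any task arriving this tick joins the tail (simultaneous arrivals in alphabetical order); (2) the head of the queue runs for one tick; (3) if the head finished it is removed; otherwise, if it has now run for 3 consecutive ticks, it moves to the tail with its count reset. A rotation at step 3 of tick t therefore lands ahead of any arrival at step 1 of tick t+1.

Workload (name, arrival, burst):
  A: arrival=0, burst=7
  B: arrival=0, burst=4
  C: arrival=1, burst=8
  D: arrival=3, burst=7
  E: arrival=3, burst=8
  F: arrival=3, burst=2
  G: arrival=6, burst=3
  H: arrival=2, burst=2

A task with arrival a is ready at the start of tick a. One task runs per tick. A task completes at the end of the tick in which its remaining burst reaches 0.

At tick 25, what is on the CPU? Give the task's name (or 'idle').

t=0: queue=[A,B] q_used=0 → run A
t=1: queue=[A,B,C] q_used=1 → run A
t=2: queue=[A,B,C,H] q_used=2 → run A
t=3: queue=[B,C,H,A,D,E,F] q_used=0 → run B
t=4: queue=[B,C,H,A,D,E,F] q_used=1 → run B
t=5: queue=[B,C,H,A,D,E,F] q_used=2 → run B
t=6: queue=[C,H,A,D,E,F,B,G] q_used=0 → run C
t=7: queue=[C,H,A,D,E,F,B,G] q_used=1 → run C
t=8: queue=[C,H,A,D,E,F,B,G] q_used=2 → run C
t=9: queue=[H,A,D,E,F,B,G,C] q_used=0 → run H
t=10: queue=[H,A,D,E,F,B,G,C] q_used=1 → run H
t=11: queue=[A,D,E,F,B,G,C] q_used=0 → run A
t=12: queue=[A,D,E,F,B,G,C] q_used=1 → run A
t=13: queue=[A,D,E,F,B,G,C] q_used=2 → run A
t=14: queue=[D,E,F,B,G,C,A] q_used=0 → run D
t=15: queue=[D,E,F,B,G,C,A] q_used=1 → run D
t=16: queue=[D,E,F,B,G,C,A] q_used=2 → run D
t=17: queue=[E,F,B,G,C,A,D] q_used=0 → run E
t=18: queue=[E,F,B,G,C,A,D] q_used=1 → run E
t=19: queue=[E,F,B,G,C,A,D] q_used=2 → run E
t=20: queue=[F,B,G,C,A,D,E] q_used=0 → run F
t=21: queue=[F,B,G,C,A,D,E] q_used=1 → run F
t=22: queue=[B,G,C,A,D,E] q_used=0 → run B
t=23: queue=[G,C,A,D,E] q_used=0 → run G
t=24: queue=[G,C,A,D,E] q_used=1 → run G
t=25: queue=[G,C,A,D,E] q_used=2 → run G
t=26: queue=[C,A,D,E] q_used=0 → run C
t=27: queue=[C,A,D,E] q_used=1 → run C
t=28: queue=[C,A,D,E] q_used=2 → run C
t=29: queue=[A,D,E,C] q_used=0 → run A
t=30: queue=[D,E,C] q_used=0 → run D
t=31: queue=[D,E,C] q_used=1 → run D
t=32: queue=[D,E,C] q_used=2 → run D
t=33: queue=[E,C,D] q_used=0 → run E
t=34: queue=[E,C,D] q_used=1 → run E
t=35: queue=[E,C,D] q_used=2 → run E
t=36: queue=[C,D,E] q_used=0 → run C
t=37: queue=[C,D,E] q_used=1 → run C
t=38: queue=[D,E] q_used=0 → run D
t=39: queue=[E] q_used=0 → run E
t=40: queue=[E] q_used=1 → run E
t=41: (idle)
t=42: (idle)
t=43: (idle)
t=44: (idle)
t=45: (idle)
t=46: (idle)

running at tick 25 = G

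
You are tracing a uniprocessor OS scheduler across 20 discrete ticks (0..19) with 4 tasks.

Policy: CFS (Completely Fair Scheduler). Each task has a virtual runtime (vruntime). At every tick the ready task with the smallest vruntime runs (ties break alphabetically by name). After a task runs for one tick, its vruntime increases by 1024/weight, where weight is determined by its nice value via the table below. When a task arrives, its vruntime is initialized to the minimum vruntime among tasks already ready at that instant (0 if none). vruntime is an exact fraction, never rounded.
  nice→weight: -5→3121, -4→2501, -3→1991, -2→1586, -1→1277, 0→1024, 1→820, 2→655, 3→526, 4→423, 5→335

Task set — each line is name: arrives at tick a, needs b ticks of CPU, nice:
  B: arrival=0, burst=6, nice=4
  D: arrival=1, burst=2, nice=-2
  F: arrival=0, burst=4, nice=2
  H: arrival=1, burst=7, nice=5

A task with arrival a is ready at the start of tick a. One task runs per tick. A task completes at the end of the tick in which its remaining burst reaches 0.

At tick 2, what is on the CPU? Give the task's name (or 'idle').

t=0: vr[B=0 F=0] → run B
t=1: vr[B=1024/423 D=0 F=0 H=0] → run D
t=2: vr[B=1024/423 D=512/793 F=0 H=0] → run F
t=3: vr[B=1024/423 D=512/793 F=1024/655 H=0] → run H
t=4: vr[B=1024/423 D=512/793 F=1024/655 H=1024/335] → run D
t=5: vr[B=1024/423 F=1024/655 H=1024/335] → run F
t=6: vr[B=1024/423 F=2048/655 H=1024/335] → run B
t=7: vr[B=2048/423 F=2048/655 H=1024/335] → run H
t=8: vr[B=2048/423 F=2048/655 H=2048/335] → run F
t=9: vr[B=2048/423 F=3072/655 H=2048/335] → run F
t=10: vr[B=2048/423 H=2048/335] → run B
t=11: vr[B=1024/141 H=2048/335] → run H
t=12: vr[B=1024/141 H=3072/335] → run B
t=13: vr[B=4096/423 H=3072/335] → run H
t=14: vr[B=4096/423 H=4096/335] → run B
t=15: vr[B=5120/423 H=4096/335] → run B
t=16: vr[H=4096/335] → run H
t=17: vr[H=1024/67] → run H
t=18: vr[H=6144/335] → run H
t=19: (idle)

running at tick 2 = F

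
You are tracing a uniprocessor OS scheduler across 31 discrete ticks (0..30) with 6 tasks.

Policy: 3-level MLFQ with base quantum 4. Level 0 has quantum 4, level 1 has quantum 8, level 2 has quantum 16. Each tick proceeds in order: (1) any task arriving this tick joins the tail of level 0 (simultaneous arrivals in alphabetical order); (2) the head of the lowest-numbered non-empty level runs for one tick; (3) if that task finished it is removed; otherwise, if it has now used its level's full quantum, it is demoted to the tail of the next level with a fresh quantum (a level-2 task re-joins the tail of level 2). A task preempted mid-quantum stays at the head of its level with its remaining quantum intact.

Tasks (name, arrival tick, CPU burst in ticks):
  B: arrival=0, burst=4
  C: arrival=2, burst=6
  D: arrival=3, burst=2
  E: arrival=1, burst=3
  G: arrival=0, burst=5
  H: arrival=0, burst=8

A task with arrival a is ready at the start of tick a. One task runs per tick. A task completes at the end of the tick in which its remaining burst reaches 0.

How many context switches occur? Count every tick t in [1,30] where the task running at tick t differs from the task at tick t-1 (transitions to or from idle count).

context switches = 9

t=0: L0/L1/L2 = BGH/-/- → run B
t=1: L0/L1/L2 = BGHE/-/- → run B
t=2: L0/L1/L2 = BGHEC/-/- → run B
t=3: L0/L1/L2 = BGHECD/-/- → run B
t=4: L0/L1/L2 = GHECD/-/- → run G
t=5: L0/L1/L2 = GHECD/-/- → run G
t=6: L0/L1/L2 = GHECD/-/- → run G
t=7: L0/L1/L2 = GHECD/-/- → run G
t=8: L0/L1/L2 = HECD/G/- → run H
t=9: L0/L1/L2 = HECD/G/- → run H
t=10: L0/L1/L2 = HECD/G/- → run H
t=11: L0/L1/L2 = HECD/G/- → run H
t=12: L0/L1/L2 = ECD/GH/- → run E
t=13: L0/L1/L2 = ECD/GH/- → run E
t=14: L0/L1/L2 = ECD/GH/- → run E
t=15: L0/L1/L2 = CD/GH/- → run C
t=16: L0/L1/L2 = CD/GH/- → run C
t=17: L0/L1/L2 = CD/GH/- → run C
t=18: L0/L1/L2 = CD/GH/- → run C
t=19: L0/L1/L2 = D/GHC/- → run D
t=20: L0/L1/L2 = D/GHC/- → run D
t=21: L0/L1/L2 = -/GHC/- → run G
t=22: L0/L1/L2 = -/HC/- → run H
t=23: L0/L1/L2 = -/HC/- → run H
t=24: L0/L1/L2 = -/HC/- → run H
t=25: L0/L1/L2 = -/HC/- → run H
t=26: L0/L1/L2 = -/C/- → run C
t=27: L0/L1/L2 = -/C/- → run C
t=28: (idle)
t=29: (idle)
t=30: (idle)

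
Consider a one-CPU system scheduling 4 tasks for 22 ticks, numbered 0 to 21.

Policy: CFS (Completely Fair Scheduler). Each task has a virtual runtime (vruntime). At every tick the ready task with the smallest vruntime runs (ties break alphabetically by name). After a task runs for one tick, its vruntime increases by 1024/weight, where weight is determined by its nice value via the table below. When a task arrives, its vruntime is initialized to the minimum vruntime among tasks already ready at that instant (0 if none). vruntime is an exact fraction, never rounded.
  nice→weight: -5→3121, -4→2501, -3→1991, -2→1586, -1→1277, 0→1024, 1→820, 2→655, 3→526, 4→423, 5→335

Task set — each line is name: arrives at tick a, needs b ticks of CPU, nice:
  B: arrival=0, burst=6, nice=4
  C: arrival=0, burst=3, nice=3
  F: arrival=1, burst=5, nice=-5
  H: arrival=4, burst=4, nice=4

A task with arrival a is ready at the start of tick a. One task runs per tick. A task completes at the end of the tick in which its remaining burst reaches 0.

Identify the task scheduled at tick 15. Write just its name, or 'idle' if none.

t=0: vr[B=0 C=0] → run B
t=1: vr[B=1024/423 C=0 F=0] → run C
t=2: vr[B=1024/423 C=512/263 F=0] → run F
t=3: vr[B=1024/423 C=512/263 F=1024/3121] → run F
t=4: vr[B=1024/423 C=512/263 F=2048/3121 H=2048/3121] → run F
t=5: vr[B=1024/423 C=512/263 F=3072/3121 H=2048/3121] → run H
t=6: vr[B=1024/423 C=512/263 F=3072/3121 H=4062208/1320183] → run F
t=7: vr[B=1024/423 C=512/263 F=4096/3121 H=4062208/1320183] → run F
t=8: vr[B=1024/423 C=512/263 H=4062208/1320183] → run C
t=9: vr[B=1024/423 C=1024/263 H=4062208/1320183] → run B
t=10: vr[B=2048/423 C=1024/263 H=4062208/1320183] → run H
t=11: vr[B=2048/423 C=1024/263 H=7258112/1320183] → run C
t=12: vr[B=2048/423 H=7258112/1320183] → run B
t=13: vr[B=1024/141 H=7258112/1320183] → run H
t=14: vr[B=1024/141 H=3484672/440061] → run B
t=15: vr[B=4096/423 H=3484672/440061] → run H
t=16: vr[B=4096/423] → run B
t=17: vr[B=5120/423] → run B
t=18: (idle)
t=19: (idle)
t=20: (idle)
t=21: (idle)

running at tick 15 = H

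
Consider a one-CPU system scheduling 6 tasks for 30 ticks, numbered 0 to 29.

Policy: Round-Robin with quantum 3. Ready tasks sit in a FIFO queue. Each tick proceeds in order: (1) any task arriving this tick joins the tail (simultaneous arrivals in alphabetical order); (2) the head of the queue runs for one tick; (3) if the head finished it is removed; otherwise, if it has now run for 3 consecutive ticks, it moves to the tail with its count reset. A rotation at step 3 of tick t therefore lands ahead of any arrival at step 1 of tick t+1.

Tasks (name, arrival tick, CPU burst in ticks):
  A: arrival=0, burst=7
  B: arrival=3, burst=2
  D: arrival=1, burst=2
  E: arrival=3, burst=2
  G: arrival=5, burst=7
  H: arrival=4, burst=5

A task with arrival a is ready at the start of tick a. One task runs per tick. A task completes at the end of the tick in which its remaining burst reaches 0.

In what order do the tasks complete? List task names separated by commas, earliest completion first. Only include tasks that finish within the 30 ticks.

completion order = D, B, E, A, H, G

t=0: queue=[A] q_used=0 → run A
t=1: queue=[A,D] q_used=1 → run A
t=2: queue=[A,D] q_used=2 → run A
t=3: queue=[D,A,B,E] q_used=0 → run D
t=4: queue=[D,A,B,E,H] q_used=1 → run D
t=5: queue=[A,B,E,H,G] q_used=0 → run A
t=6: queue=[A,B,E,H,G] q_used=1 → run A
t=7: queue=[A,B,E,H,G] q_used=2 → run A
t=8: queue=[B,E,H,G,A] q_used=0 → run B
t=9: queue=[B,E,H,G,A] q_used=1 → run B
t=10: queue=[E,H,G,A] q_used=0 → run E
t=11: queue=[E,H,G,A] q_used=1 → run E
t=12: queue=[H,G,A] q_used=0 → run H
t=13: queue=[H,G,A] q_used=1 → run H
t=14: queue=[H,G,A] q_used=2 → run H
t=15: queue=[G,A,H] q_used=0 → run G
t=16: queue=[G,A,H] q_used=1 → run G
t=17: queue=[G,A,H] q_used=2 → run G
t=18: queue=[A,H,G] q_used=0 → run A
t=19: queue=[H,G] q_used=0 → run H
t=20: queue=[H,G] q_used=1 → run H
t=21: queue=[G] q_used=0 → run G
t=22: queue=[G] q_used=1 → run G
t=23: queue=[G] q_used=2 → run G
t=24: queue=[G] q_used=0 → run G
t=25: (idle)
t=26: (idle)
t=27: (idle)
t=28: (idle)
t=29: (idle)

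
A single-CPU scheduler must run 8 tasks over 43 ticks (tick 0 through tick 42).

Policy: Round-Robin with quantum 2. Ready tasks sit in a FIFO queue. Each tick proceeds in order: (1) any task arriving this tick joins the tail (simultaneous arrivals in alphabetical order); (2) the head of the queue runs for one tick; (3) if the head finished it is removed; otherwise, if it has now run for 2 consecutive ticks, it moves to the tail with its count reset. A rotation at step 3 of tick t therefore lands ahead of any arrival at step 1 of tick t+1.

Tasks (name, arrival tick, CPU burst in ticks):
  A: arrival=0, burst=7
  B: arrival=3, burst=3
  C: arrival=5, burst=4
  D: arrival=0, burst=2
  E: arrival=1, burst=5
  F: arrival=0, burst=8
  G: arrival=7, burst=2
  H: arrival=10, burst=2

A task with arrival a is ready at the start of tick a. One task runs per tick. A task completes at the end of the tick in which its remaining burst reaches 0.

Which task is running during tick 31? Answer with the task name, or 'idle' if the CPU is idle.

running at tick 31 = F

t=0: queue=[A,D,F] q_used=0 → run A
t=1: queue=[A,D,F,E] q_used=1 → run A
t=2: queue=[D,F,E,A] q_used=0 → run D
t=3: queue=[D,F,E,A,B] q_used=1 → run D
t=4: queue=[F,E,A,B] q_used=0 → run F
t=5: queue=[F,E,A,B,C] q_used=1 → run F
t=6: queue=[E,A,B,C,F] q_used=0 → run E
t=7: queue=[E,A,B,C,F,G] q_used=1 → run E
t=8: queue=[A,B,C,F,G,E] q_used=0 → run A
t=9: queue=[A,B,C,F,G,E] q_used=1 → run A
t=10: queue=[B,C,F,G,E,A,H] q_used=0 → run B
t=11: queue=[B,C,F,G,E,A,H] q_used=1 → run B
t=12: queue=[C,F,G,E,A,H,B] q_used=0 → run C
t=13: queue=[C,F,G,E,A,H,B] q_used=1 → run C
t=14: queue=[F,G,E,A,H,B,C] q_used=0 → run F
t=15: queue=[F,G,E,A,H,B,C] q_used=1 → run F
t=16: queue=[G,E,A,H,B,C,F] q_used=0 → run G
t=17: queue=[G,E,A,H,B,C,F] q_used=1 → run G
t=18: queue=[E,A,H,B,C,F] q_used=0 → run E
t=19: queue=[E,A,H,B,C,F] q_used=1 → run E
t=20: queue=[A,H,B,C,F,E] q_used=0 → run A
t=21: queue=[A,H,B,C,F,E] q_used=1 → run A
t=22: queue=[H,B,C,F,E,A] q_used=0 → run H
t=23: queue=[H,B,C,F,E,A] q_used=1 → run H
t=24: queue=[B,C,F,E,A] q_used=0 → run B
t=25: queue=[C,F,E,A] q_used=0 → run C
t=26: queue=[C,F,E,A] q_used=1 → run C
t=27: queue=[F,E,A] q_used=0 → run F
t=28: queue=[F,E,A] q_used=1 → run F
t=29: queue=[E,A,F] q_used=0 → run E
t=30: queue=[A,F] q_used=0 → run A
t=31: queue=[F] q_used=0 → run F
t=32: queue=[F] q_used=1 → run F
t=33: (idle)
t=34: (idle)
t=35: (idle)
t=36: (idle)
t=37: (idle)
t=38: (idle)
t=39: (idle)
t=40: (idle)
t=41: (idle)
t=42: (idle)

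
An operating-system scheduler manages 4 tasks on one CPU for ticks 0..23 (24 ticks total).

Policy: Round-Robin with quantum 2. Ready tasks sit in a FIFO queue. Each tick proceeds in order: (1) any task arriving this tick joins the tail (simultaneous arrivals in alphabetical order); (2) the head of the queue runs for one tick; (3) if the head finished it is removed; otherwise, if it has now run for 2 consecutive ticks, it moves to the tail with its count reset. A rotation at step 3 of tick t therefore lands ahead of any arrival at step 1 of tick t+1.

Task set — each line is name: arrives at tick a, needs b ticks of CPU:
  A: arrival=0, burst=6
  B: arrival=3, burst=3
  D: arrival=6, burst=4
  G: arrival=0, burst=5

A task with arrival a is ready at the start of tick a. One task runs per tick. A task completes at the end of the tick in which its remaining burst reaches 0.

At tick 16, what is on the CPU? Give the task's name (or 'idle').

t=0: queue=[A,G] q_used=0 → run A
t=1: queue=[A,G] q_used=1 → run A
t=2: queue=[G,A] q_used=0 → run G
t=3: queue=[G,A,B] q_used=1 → run G
t=4: queue=[A,B,G] q_used=0 → run A
t=5: queue=[A,B,G] q_used=1 → run A
t=6: queue=[B,G,A,D] q_used=0 → run B
t=7: queue=[B,G,A,D] q_used=1 → run B
t=8: queue=[G,A,D,B] q_used=0 → run G
t=9: queue=[G,A,D,B] q_used=1 → run G
t=10: queue=[A,D,B,G] q_used=0 → run A
t=11: queue=[A,D,B,G] q_used=1 → run A
t=12: queue=[D,B,G] q_used=0 → run D
t=13: queue=[D,B,G] q_used=1 → run D
t=14: queue=[B,G,D] q_used=0 → run B
t=15: queue=[G,D] q_used=0 → run G
t=16: queue=[D] q_used=0 → run D
t=17: queue=[D] q_used=1 → run D
t=18: (idle)
t=19: (idle)
t=20: (idle)
t=21: (idle)
t=22: (idle)
t=23: (idle)

running at tick 16 = D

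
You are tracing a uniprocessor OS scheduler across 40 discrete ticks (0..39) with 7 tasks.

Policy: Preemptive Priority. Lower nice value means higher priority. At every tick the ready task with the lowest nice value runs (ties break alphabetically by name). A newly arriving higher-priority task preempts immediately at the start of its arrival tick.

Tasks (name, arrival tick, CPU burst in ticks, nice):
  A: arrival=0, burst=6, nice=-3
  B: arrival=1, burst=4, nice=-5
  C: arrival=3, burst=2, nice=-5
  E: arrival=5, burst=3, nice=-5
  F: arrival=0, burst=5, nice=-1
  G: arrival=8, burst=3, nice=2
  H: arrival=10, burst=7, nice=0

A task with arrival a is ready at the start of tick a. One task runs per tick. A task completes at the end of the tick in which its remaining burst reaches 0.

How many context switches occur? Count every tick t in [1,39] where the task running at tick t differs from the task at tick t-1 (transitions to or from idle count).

context switches = 8

t=0: ready={A,F} → run A
t=1: ready={A,B,F} → run B
t=2: ready={A,B,F} → run B
t=3: ready={A,B,C,F} → run B
t=4: ready={A,B,C,F} → run B
t=5: ready={A,C,E,F} → run C
t=6: ready={A,C,E,F} → run C
t=7: ready={A,E,F} → run E
t=8: ready={A,E,F,G} → run E
t=9: ready={A,E,F,G} → run E
t=10: ready={A,F,G,H} → run A
t=11: ready={A,F,G,H} → run A
t=12: ready={A,F,G,H} → run A
t=13: ready={A,F,G,H} → run A
t=14: ready={A,F,G,H} → run A
t=15: ready={F,G,H} → run F
t=16: ready={F,G,H} → run F
t=17: ready={F,G,H} → run F
t=18: ready={F,G,H} → run F
t=19: ready={F,G,H} → run F
t=20: ready={G,H} → run H
t=21: ready={G,H} → run H
t=22: ready={G,H} → run H
t=23: ready={G,H} → run H
t=24: ready={G,H} → run H
t=25: ready={G,H} → run H
t=26: ready={G,H} → run H
t=27: ready={G} → run G
t=28: ready={G} → run G
t=29: ready={G} → run G
t=30: (idle)
t=31: (idle)
t=32: (idle)
t=33: (idle)
t=34: (idle)
t=35: (idle)
t=36: (idle)
t=37: (idle)
t=38: (idle)
t=39: (idle)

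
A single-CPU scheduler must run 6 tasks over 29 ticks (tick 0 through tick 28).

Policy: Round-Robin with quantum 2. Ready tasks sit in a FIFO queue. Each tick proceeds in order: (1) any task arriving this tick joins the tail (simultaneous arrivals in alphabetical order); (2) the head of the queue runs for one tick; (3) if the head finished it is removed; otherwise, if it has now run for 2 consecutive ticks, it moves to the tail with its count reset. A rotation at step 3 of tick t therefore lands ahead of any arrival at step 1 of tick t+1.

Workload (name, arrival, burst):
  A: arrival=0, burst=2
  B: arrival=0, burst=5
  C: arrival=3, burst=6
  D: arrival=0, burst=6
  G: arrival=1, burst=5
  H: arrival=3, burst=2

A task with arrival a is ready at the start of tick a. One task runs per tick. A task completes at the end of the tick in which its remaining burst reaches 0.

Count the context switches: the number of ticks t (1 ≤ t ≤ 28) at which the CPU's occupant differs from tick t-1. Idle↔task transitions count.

context switches = 14

t=0: queue=[A,B,D] q_used=0 → run A
t=1: queue=[A,B,D,G] q_used=1 → run A
t=2: queue=[B,D,G] q_used=0 → run B
t=3: queue=[B,D,G,C,H] q_used=1 → run B
t=4: queue=[D,G,C,H,B] q_used=0 → run D
t=5: queue=[D,G,C,H,B] q_used=1 → run D
t=6: queue=[G,C,H,B,D] q_used=0 → run G
t=7: queue=[G,C,H,B,D] q_used=1 → run G
t=8: queue=[C,H,B,D,G] q_used=0 → run C
t=9: queue=[C,H,B,D,G] q_used=1 → run C
t=10: queue=[H,B,D,G,C] q_used=0 → run H
t=11: queue=[H,B,D,G,C] q_used=1 → run H
t=12: queue=[B,D,G,C] q_used=0 → run B
t=13: queue=[B,D,G,C] q_used=1 → run B
t=14: queue=[D,G,C,B] q_used=0 → run D
t=15: queue=[D,G,C,B] q_used=1 → run D
t=16: queue=[G,C,B,D] q_used=0 → run G
t=17: queue=[G,C,B,D] q_used=1 → run G
t=18: queue=[C,B,D,G] q_used=0 → run C
t=19: queue=[C,B,D,G] q_used=1 → run C
t=20: queue=[B,D,G,C] q_used=0 → run B
t=21: queue=[D,G,C] q_used=0 → run D
t=22: queue=[D,G,C] q_used=1 → run D
t=23: queue=[G,C] q_used=0 → run G
t=24: queue=[C] q_used=0 → run C
t=25: queue=[C] q_used=1 → run C
t=26: (idle)
t=27: (idle)
t=28: (idle)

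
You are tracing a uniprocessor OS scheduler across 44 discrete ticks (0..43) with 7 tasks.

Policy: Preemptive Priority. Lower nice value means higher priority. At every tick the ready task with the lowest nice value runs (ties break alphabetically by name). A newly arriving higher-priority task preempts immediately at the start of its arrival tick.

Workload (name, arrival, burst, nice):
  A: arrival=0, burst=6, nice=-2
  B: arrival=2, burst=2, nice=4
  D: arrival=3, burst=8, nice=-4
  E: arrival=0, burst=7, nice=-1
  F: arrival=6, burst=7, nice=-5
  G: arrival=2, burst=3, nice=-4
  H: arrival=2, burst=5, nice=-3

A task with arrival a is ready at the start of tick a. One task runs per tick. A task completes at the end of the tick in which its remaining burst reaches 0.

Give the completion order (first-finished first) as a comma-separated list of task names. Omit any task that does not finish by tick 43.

completion order = F, D, G, H, A, E, B

t=0: ready={A,E} → run A
t=1: ready={A,E} → run A
t=2: ready={A,B,E,G,H} → run G
t=3: ready={A,B,D,E,G,H} → run D
t=4: ready={A,B,D,E,G,H} → run D
t=5: ready={A,B,D,E,G,H} → run D
t=6: ready={A,B,D,E,F,G,H} → run F
t=7: ready={A,B,D,E,F,G,H} → run F
t=8: ready={A,B,D,E,F,G,H} → run F
t=9: ready={A,B,D,E,F,G,H} → run F
t=10: ready={A,B,D,E,F,G,H} → run F
t=11: ready={A,B,D,E,F,G,H} → run F
t=12: ready={A,B,D,E,F,G,H} → run F
t=13: ready={A,B,D,E,G,H} → run D
t=14: ready={A,B,D,E,G,H} → run D
t=15: ready={A,B,D,E,G,H} → run D
t=16: ready={A,B,D,E,G,H} → run D
t=17: ready={A,B,D,E,G,H} → run D
t=18: ready={A,B,E,G,H} → run G
t=19: ready={A,B,E,G,H} → run G
t=20: ready={A,B,E,H} → run H
t=21: ready={A,B,E,H} → run H
t=22: ready={A,B,E,H} → run H
t=23: ready={A,B,E,H} → run H
t=24: ready={A,B,E,H} → run H
t=25: ready={A,B,E} → run A
t=26: ready={A,B,E} → run A
t=27: ready={A,B,E} → run A
t=28: ready={A,B,E} → run A
t=29: ready={B,E} → run E
t=30: ready={B,E} → run E
t=31: ready={B,E} → run E
t=32: ready={B,E} → run E
t=33: ready={B,E} → run E
t=34: ready={B,E} → run E
t=35: ready={B,E} → run E
t=36: ready={B} → run B
t=37: ready={B} → run B
t=38: (idle)
t=39: (idle)
t=40: (idle)
t=41: (idle)
t=42: (idle)
t=43: (idle)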